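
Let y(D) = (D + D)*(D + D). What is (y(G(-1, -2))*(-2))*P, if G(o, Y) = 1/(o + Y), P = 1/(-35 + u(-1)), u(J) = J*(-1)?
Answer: 4/153 ≈ 0.026144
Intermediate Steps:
u(J) = -J
P = -1/34 (P = 1/(-35 - 1*(-1)) = 1/(-35 + 1) = 1/(-34) = -1/34 ≈ -0.029412)
G(o, Y) = 1/(Y + o)
y(D) = 4*D² (y(D) = (2*D)*(2*D) = 4*D²)
(y(G(-1, -2))*(-2))*P = ((4*(1/(-2 - 1))²)*(-2))*(-1/34) = ((4*(1/(-3))²)*(-2))*(-1/34) = ((4*(-⅓)²)*(-2))*(-1/34) = ((4*(⅑))*(-2))*(-1/34) = ((4/9)*(-2))*(-1/34) = -8/9*(-1/34) = 4/153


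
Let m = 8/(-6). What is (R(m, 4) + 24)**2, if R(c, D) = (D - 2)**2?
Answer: 784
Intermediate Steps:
m = -4/3 (m = 8*(-1/6) = -4/3 ≈ -1.3333)
R(c, D) = (-2 + D)**2
(R(m, 4) + 24)**2 = ((-2 + 4)**2 + 24)**2 = (2**2 + 24)**2 = (4 + 24)**2 = 28**2 = 784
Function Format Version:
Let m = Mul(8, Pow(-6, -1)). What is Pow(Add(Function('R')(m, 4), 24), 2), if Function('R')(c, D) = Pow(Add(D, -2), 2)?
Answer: 784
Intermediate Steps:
m = Rational(-4, 3) (m = Mul(8, Rational(-1, 6)) = Rational(-4, 3) ≈ -1.3333)
Function('R')(c, D) = Pow(Add(-2, D), 2)
Pow(Add(Function('R')(m, 4), 24), 2) = Pow(Add(Pow(Add(-2, 4), 2), 24), 2) = Pow(Add(Pow(2, 2), 24), 2) = Pow(Add(4, 24), 2) = Pow(28, 2) = 784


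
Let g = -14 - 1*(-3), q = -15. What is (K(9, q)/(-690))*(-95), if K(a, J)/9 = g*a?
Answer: -5643/46 ≈ -122.67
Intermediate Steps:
g = -11 (g = -14 + 3 = -11)
K(a, J) = -99*a (K(a, J) = 9*(-11*a) = -99*a)
(K(9, q)/(-690))*(-95) = (-99*9/(-690))*(-95) = -891*(-1/690)*(-95) = (297/230)*(-95) = -5643/46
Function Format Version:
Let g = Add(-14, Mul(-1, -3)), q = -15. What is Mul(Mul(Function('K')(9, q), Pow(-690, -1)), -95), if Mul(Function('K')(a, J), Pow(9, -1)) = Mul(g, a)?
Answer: Rational(-5643, 46) ≈ -122.67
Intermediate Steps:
g = -11 (g = Add(-14, 3) = -11)
Function('K')(a, J) = Mul(-99, a) (Function('K')(a, J) = Mul(9, Mul(-11, a)) = Mul(-99, a))
Mul(Mul(Function('K')(9, q), Pow(-690, -1)), -95) = Mul(Mul(Mul(-99, 9), Pow(-690, -1)), -95) = Mul(Mul(-891, Rational(-1, 690)), -95) = Mul(Rational(297, 230), -95) = Rational(-5643, 46)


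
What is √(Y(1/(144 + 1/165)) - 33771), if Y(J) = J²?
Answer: I*√19066604094066/23761 ≈ 183.77*I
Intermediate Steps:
√(Y(1/(144 + 1/165)) - 33771) = √((1/(144 + 1/165))² - 33771) = √((1/(23761/165))² - 33771) = √((165/23761)² - 33771) = √(27225/564585121 - 33771) = √(-19066604094066/564585121) = I*√19066604094066/23761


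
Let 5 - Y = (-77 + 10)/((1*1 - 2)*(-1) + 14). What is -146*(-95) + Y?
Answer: 208192/15 ≈ 13879.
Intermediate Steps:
Y = 142/15 (Y = 5 - (-77 + 10)/((1*1 - 2)*(-1) + 14) = 5 - (-67)/((1 - 2)*(-1) + 14) = 5 - (-67)/(-1*(-1) + 14) = 5 - (-67)/(1 + 14) = 5 - (-67)/15 = 5 - 1*(-67/15) = 5 + 67/15 = 142/15 ≈ 9.4667)
-146*(-95) + Y = -146*(-95) + 142/15 = 13870 + 142/15 = 208192/15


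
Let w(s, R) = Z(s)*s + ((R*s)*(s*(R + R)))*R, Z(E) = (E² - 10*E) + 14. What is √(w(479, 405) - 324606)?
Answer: √30483695910179 ≈ 5.5212e+6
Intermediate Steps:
Z(E) = 14 + E² - 10*E
w(s, R) = s*(14 + s² - 10*s) + 2*R³*s² (w(s, R) = (14 + s² - 10*s)*s + ((R*s)*(s*(R + R)))*R = s*(14 + s² - 10*s) + ((R*s)*(s*(2*R)))*R = s*(14 + s² - 10*s) + ((R*s)*(2*R*s))*R = s*(14 + s² - 10*s) + (2*R²*s²)*R = s*(14 + s² - 10*s) + 2*R³*s²)
√(w(479, 405) - 324606) = √(479*(14 + 479² - 10*479 + 2*479*405³) - 324606) = √(479*(14 + 229441 - 4790 + 2*479*66430125) - 324606) = √(479*(14 + 229441 - 4790 + 63640059750) - 324606) = √(479*63640284415 - 324606) = √(30483696234785 - 324606) = √30483695910179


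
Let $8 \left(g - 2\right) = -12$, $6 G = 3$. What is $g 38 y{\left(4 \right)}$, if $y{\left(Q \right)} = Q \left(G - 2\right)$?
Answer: $-114$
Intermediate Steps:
$G = \frac{1}{2}$ ($G = \frac{1}{6} \cdot 3 = \frac{1}{2} \approx 0.5$)
$g = \frac{1}{2}$ ($g = 2 + \frac{1}{8} \left(-12\right) = 2 - \frac{3}{2} = \frac{1}{2} \approx 0.5$)
$y{\left(Q \right)} = - \frac{3 Q}{2}$ ($y{\left(Q \right)} = Q \left(\frac{1}{2} - 2\right) = Q \left(- \frac{3}{2}\right) = - \frac{3 Q}{2}$)
$g 38 y{\left(4 \right)} = \frac{1}{2} \cdot 38 \left(\left(- \frac{3}{2}\right) 4\right) = 19 \left(-6\right) = -114$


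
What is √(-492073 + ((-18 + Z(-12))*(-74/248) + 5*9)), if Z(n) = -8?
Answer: I*√1891325810/62 ≈ 701.44*I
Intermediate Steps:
√(-492073 + ((-18 + Z(-12))*(-74/248) + 5*9)) = √(-492073 + ((-18 - 8)*(-74/248) + 5*9)) = √(-492073 + (-(-1924)/248 + 45)) = √(-492073 + (-26*(-37/124) + 45)) = √(-492073 + (481/62 + 45)) = √(-492073 + 3271/62) = √(-30505255/62) = I*√1891325810/62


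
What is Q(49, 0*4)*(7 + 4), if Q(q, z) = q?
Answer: 539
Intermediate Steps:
Q(49, 0*4)*(7 + 4) = 49*(7 + 4) = 49*11 = 539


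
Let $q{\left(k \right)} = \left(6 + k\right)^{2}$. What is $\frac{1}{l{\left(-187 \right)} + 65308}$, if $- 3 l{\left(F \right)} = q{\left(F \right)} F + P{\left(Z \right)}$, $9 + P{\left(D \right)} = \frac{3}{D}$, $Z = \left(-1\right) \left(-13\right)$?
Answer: $\frac{39}{82189117} \approx 4.7452 \cdot 10^{-7}$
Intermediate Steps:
$Z = 13$
$P{\left(D \right)} = -9 + \frac{3}{D}$
$l{\left(F \right)} = \frac{38}{13} - \frac{F \left(6 + F\right)^{2}}{3}$ ($l{\left(F \right)} = - \frac{\left(6 + F\right)^{2} F - \left(9 - \frac{3}{13}\right)}{3} = - \frac{F \left(6 + F\right)^{2} + \left(-9 + 3 \cdot \frac{1}{13}\right)}{3} = - \frac{F \left(6 + F\right)^{2} + \left(-9 + \frac{3}{13}\right)}{3} = - \frac{F \left(6 + F\right)^{2} - \frac{114}{13}}{3} = - \frac{- \frac{114}{13} + F \left(6 + F\right)^{2}}{3} = \frac{38}{13} - \frac{F \left(6 + F\right)^{2}}{3}$)
$\frac{1}{l{\left(-187 \right)} + 65308} = \frac{1}{\left(\frac{38}{13} - - \frac{187 \left(6 - 187\right)^{2}}{3}\right) + 65308} = \frac{1}{\left(\frac{38}{13} - - \frac{187 \left(-181\right)^{2}}{3}\right) + 65308} = \frac{1}{\left(\frac{38}{13} - \left(- \frac{187}{3}\right) 32761\right) + 65308} = \frac{1}{\left(\frac{38}{13} + \frac{6126307}{3}\right) + 65308} = \frac{1}{\frac{79642105}{39} + 65308} = \frac{1}{\frac{82189117}{39}} = \frac{39}{82189117}$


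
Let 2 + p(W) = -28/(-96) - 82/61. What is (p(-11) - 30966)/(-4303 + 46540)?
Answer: -2386247/3254472 ≈ -0.73322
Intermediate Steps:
p(W) = -4469/1464 (p(W) = -2 + (-28/(-96) - 82/61) = -2 + (-28*(-1/96) - 82*1/61) = -2 + (7/24 - 82/61) = -2 - 1541/1464 = -4469/1464)
(p(-11) - 30966)/(-4303 + 46540) = (-4469/1464 - 30966)/(-4303 + 46540) = -45338693/1464/42237 = -45338693/1464*1/42237 = -2386247/3254472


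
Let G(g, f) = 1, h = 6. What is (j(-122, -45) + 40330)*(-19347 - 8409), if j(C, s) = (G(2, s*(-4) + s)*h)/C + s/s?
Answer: -68284978128/61 ≈ -1.1194e+9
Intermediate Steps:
j(C, s) = 1 + 6/C (j(C, s) = (1*6)/C + s/s = 6/C + 1 = 1 + 6/C)
(j(-122, -45) + 40330)*(-19347 - 8409) = ((6 - 122)/(-122) + 40330)*(-19347 - 8409) = (-1/122*(-116) + 40330)*(-27756) = (58/61 + 40330)*(-27756) = (2460188/61)*(-27756) = -68284978128/61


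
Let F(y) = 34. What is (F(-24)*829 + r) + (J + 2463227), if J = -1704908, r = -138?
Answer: 786367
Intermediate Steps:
(F(-24)*829 + r) + (J + 2463227) = (34*829 - 138) + (-1704908 + 2463227) = (28186 - 138) + 758319 = 28048 + 758319 = 786367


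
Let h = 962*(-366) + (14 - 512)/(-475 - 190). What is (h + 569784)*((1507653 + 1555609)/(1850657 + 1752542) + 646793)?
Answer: 337380314603073643782/2396127335 ≈ 1.4080e+11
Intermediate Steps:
h = -234140682/665 (h = -352092 - 498/(-665) = -352092 - 498*(-1/665) = -352092 + 498/665 = -234140682/665 ≈ -3.5209e+5)
(h + 569784)*((1507653 + 1555609)/(1850657 + 1752542) + 646793) = (-234140682/665 + 569784)*((1507653 + 1555609)/(1850657 + 1752542) + 646793) = 144765678*(3063262/3603199 + 646793)/665 = (144765678/665)*(2330526954069/3603199) = 337380314603073643782/2396127335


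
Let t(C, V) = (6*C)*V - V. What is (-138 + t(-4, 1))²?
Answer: 26569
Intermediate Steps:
t(C, V) = -V + 6*C*V (t(C, V) = 6*C*V - V = -V + 6*C*V)
(-138 + t(-4, 1))² = (-138 + 1*(-1 + 6*(-4)))² = (-138 + 1*(-1 - 24))² = (-138 + 1*(-25))² = (-138 - 25)² = (-163)² = 26569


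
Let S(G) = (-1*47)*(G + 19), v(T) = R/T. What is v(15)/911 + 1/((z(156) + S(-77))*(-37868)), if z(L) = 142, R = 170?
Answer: 1230860561/98939541264 ≈ 0.012441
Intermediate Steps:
v(T) = 170/T
S(G) = -893 - 47*G (S(G) = -47*(19 + G) = -893 - 47*G)
v(15)/911 + 1/((z(156) + S(-77))*(-37868)) = (170/15)/911 + 1/((142 + (-893 - 47*(-77)))*(-37868)) = (170*(1/15))*(1/911) - 1/37868/(142 + (-893 + 3619)) = (34/3)*(1/911) - 1/37868/(142 + 2726) = 34/2733 - 1/37868/2868 = 34/2733 + (1/2868)*(-1/37868) = 34/2733 - 1/108605424 = 1230860561/98939541264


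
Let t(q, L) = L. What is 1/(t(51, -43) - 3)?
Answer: -1/46 ≈ -0.021739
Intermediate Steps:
1/(t(51, -43) - 3) = 1/(-43 - 3) = 1/(-46) = -1/46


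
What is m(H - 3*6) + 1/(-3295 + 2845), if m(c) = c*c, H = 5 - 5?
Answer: 145799/450 ≈ 324.00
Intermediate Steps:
H = 0
m(c) = c**2
m(H - 3*6) + 1/(-3295 + 2845) = (0 - 3*6)**2 + 1/(-3295 + 2845) = (0 - 18)**2 + 1/(-450) = (-18)**2 - 1/450 = 324 - 1/450 = 145799/450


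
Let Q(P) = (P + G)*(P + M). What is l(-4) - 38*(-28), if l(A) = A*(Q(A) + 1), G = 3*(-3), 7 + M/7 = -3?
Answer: -2788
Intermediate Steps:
M = -70 (M = -49 + 7*(-3) = -49 - 21 = -70)
G = -9
Q(P) = (-70 + P)*(-9 + P) (Q(P) = (P - 9)*(P - 70) = (-9 + P)*(-70 + P) = (-70 + P)*(-9 + P))
l(A) = A*(631 + A² - 79*A) (l(A) = A*((630 + A² - 79*A) + 1) = A*(631 + A² - 79*A))
l(-4) - 38*(-28) = -4*(631 + (-4)² - 79*(-4)) - 38*(-28) = -4*(631 + 16 + 316) + 1064 = -4*963 + 1064 = -3852 + 1064 = -2788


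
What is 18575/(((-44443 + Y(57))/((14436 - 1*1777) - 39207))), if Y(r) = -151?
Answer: 246564550/22297 ≈ 11058.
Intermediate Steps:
18575/(((-44443 + Y(57))/((14436 - 1*1777) - 39207))) = 18575/(((-44443 - 151)/((14436 - 1*1777) - 39207))) = 18575/((-44594/((14436 - 1777) - 39207))) = 18575/((-44594/(12659 - 39207))) = 18575/((-44594/(-26548))) = 18575/((-44594*(-1/26548))) = 18575/(22297/13274) = 18575*(13274/22297) = 246564550/22297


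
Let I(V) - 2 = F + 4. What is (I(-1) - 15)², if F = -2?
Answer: 121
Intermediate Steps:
I(V) = 4 (I(V) = 2 + (-2 + 4) = 2 + 2 = 4)
(I(-1) - 15)² = (4 - 15)² = (-11)² = 121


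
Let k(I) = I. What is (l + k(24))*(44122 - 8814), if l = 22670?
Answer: 801279752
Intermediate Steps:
(l + k(24))*(44122 - 8814) = (22670 + 24)*(44122 - 8814) = 22694*35308 = 801279752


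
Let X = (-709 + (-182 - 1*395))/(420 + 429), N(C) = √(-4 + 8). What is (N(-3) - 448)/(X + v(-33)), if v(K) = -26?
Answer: 189327/11680 ≈ 16.210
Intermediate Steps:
N(C) = 2 (N(C) = √4 = 2)
X = -1286/849 (X = (-709 + (-182 - 395))/849 = (-709 - 577)*(1/849) = -1286*1/849 = -1286/849 ≈ -1.5147)
(N(-3) - 448)/(X + v(-33)) = (2 - 448)/(-1286/849 - 26) = -446/(-23360/849) = -446*(-849/23360) = 189327/11680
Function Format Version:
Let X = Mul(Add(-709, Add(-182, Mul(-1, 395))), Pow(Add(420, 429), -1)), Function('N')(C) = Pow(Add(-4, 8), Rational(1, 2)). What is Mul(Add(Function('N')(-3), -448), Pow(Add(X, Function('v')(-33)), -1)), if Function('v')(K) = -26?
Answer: Rational(189327, 11680) ≈ 16.210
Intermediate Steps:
Function('N')(C) = 2 (Function('N')(C) = Pow(4, Rational(1, 2)) = 2)
X = Rational(-1286, 849) (X = Mul(Add(-709, Add(-182, -395)), Pow(849, -1)) = Mul(Add(-709, -577), Rational(1, 849)) = Mul(-1286, Rational(1, 849)) = Rational(-1286, 849) ≈ -1.5147)
Mul(Add(Function('N')(-3), -448), Pow(Add(X, Function('v')(-33)), -1)) = Mul(Add(2, -448), Pow(Add(Rational(-1286, 849), -26), -1)) = Mul(-446, Pow(Rational(-23360, 849), -1)) = Mul(-446, Rational(-849, 23360)) = Rational(189327, 11680)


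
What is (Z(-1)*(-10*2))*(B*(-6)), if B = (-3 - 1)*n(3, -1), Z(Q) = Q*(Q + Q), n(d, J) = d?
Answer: -2880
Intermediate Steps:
Z(Q) = 2*Q² (Z(Q) = Q*(2*Q) = 2*Q²)
B = -12 (B = (-3 - 1)*3 = -4*3 = -12)
(Z(-1)*(-10*2))*(B*(-6)) = ((2*(-1)²)*(-10*2))*(-12*(-6)) = ((2*1)*(-20))*72 = (2*(-20))*72 = -40*72 = -2880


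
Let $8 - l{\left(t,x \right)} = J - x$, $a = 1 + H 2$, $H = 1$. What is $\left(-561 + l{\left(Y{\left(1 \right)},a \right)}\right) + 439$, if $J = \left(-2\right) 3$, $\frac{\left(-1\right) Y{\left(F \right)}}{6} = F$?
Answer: $-105$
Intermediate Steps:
$Y{\left(F \right)} = - 6 F$
$J = -6$
$a = 3$ ($a = 1 + 1 \cdot 2 = 1 + 2 = 3$)
$l{\left(t,x \right)} = 14 + x$ ($l{\left(t,x \right)} = 8 - \left(-6 - x\right) = 8 + \left(6 + x\right) = 14 + x$)
$\left(-561 + l{\left(Y{\left(1 \right)},a \right)}\right) + 439 = \left(-561 + \left(14 + 3\right)\right) + 439 = \left(-561 + 17\right) + 439 = -544 + 439 = -105$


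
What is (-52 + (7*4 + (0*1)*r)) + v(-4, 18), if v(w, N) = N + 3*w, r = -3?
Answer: -18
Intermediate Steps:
(-52 + (7*4 + (0*1)*r)) + v(-4, 18) = (-52 + (7*4 + (0*1)*(-3))) + (18 + 3*(-4)) = (-52 + (28 + 0*(-3))) + (18 - 12) = (-52 + (28 + 0)) + 6 = (-52 + 28) + 6 = -24 + 6 = -18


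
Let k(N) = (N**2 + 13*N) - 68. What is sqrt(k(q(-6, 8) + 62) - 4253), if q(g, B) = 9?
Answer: sqrt(1643) ≈ 40.534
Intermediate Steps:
k(N) = -68 + N**2 + 13*N
sqrt(k(q(-6, 8) + 62) - 4253) = sqrt((-68 + (9 + 62)**2 + 13*(9 + 62)) - 4253) = sqrt((-68 + 71**2 + 13*71) - 4253) = sqrt((-68 + 5041 + 923) - 4253) = sqrt(5896 - 4253) = sqrt(1643)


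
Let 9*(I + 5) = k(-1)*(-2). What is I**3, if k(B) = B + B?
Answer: -68921/729 ≈ -94.542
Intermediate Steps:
k(B) = 2*B
I = -41/9 (I = -5 + ((2*(-1))*(-2))/9 = -5 + (-2*(-2))/9 = -5 + (1/9)*4 = -5 + 4/9 = -41/9 ≈ -4.5556)
I**3 = (-41/9)**3 = -68921/729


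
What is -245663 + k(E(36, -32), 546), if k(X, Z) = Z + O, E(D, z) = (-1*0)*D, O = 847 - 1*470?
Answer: -244740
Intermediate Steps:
O = 377 (O = 847 - 470 = 377)
E(D, z) = 0 (E(D, z) = 0*D = 0)
k(X, Z) = 377 + Z (k(X, Z) = Z + 377 = 377 + Z)
-245663 + k(E(36, -32), 546) = -245663 + (377 + 546) = -245663 + 923 = -244740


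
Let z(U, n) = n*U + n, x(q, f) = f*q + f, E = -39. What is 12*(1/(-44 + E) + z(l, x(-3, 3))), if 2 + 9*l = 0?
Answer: -4660/83 ≈ -56.145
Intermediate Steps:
l = -2/9 (l = -2/9 + (⅑)*0 = -2/9 + 0 = -2/9 ≈ -0.22222)
x(q, f) = f + f*q
z(U, n) = n + U*n (z(U, n) = U*n + n = n + U*n)
12*(1/(-44 + E) + z(l, x(-3, 3))) = 12*(1/(-44 - 39) + (3*(1 - 3))*(1 - 2/9)) = 12*(1/(-83) + (3*(-2))*(7/9)) = 12*(-1/83 - 6*7/9) = 12*(-1/83 - 14/3) = 12*(-1165/249) = -4660/83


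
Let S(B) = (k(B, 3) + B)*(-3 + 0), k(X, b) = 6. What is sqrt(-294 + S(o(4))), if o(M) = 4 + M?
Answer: 4*I*sqrt(21) ≈ 18.33*I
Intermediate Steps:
S(B) = -18 - 3*B (S(B) = (6 + B)*(-3 + 0) = (6 + B)*(-3) = -18 - 3*B)
sqrt(-294 + S(o(4))) = sqrt(-294 + (-18 - 3*(4 + 4))) = sqrt(-294 + (-18 - 3*8)) = sqrt(-294 + (-18 - 24)) = sqrt(-294 - 42) = sqrt(-336) = 4*I*sqrt(21)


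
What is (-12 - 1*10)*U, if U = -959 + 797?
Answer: 3564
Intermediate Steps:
U = -162
(-12 - 1*10)*U = (-12 - 1*10)*(-162) = (-12 - 10)*(-162) = -22*(-162) = 3564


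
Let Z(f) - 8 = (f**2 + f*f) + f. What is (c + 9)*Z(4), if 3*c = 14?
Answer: 1804/3 ≈ 601.33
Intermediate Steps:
Z(f) = 8 + f + 2*f**2 (Z(f) = 8 + ((f**2 + f*f) + f) = 8 + ((f**2 + f**2) + f) = 8 + (2*f**2 + f) = 8 + (f + 2*f**2) = 8 + f + 2*f**2)
c = 14/3 (c = (1/3)*14 = 14/3 ≈ 4.6667)
(c + 9)*Z(4) = (14/3 + 9)*(8 + 4 + 2*4**2) = 41*(8 + 4 + 2*16)/3 = 41*(8 + 4 + 32)/3 = (41/3)*44 = 1804/3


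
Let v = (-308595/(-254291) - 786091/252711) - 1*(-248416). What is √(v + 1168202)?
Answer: √650009848286241130161766798/21420710967 ≈ 1190.2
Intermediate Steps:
v = 15963620096219380/64262132901 (v = (-308595*(-1/254291) - 786091*1/252711) + 248416 = (308595/254291 - 786091/252711) + 248416 = -121910515436/64262132901 + 248416 = 15963620096219380/64262132901 ≈ 2.4841e+5)
√(v + 1168202) = √(15963620096219380/64262132901 + 1168202) = √(91034772275433382/64262132901) = √650009848286241130161766798/21420710967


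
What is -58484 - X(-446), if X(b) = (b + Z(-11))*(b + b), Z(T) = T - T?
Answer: -456316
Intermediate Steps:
Z(T) = 0
X(b) = 2*b**2 (X(b) = (b + 0)*(b + b) = b*(2*b) = 2*b**2)
-58484 - X(-446) = -58484 - 2*(-446)**2 = -58484 - 2*198916 = -58484 - 1*397832 = -58484 - 397832 = -456316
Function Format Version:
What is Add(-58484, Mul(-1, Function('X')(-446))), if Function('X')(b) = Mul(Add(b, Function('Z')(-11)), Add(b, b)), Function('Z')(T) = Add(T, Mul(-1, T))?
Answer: -456316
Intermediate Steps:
Function('Z')(T) = 0
Function('X')(b) = Mul(2, Pow(b, 2)) (Function('X')(b) = Mul(Add(b, 0), Add(b, b)) = Mul(b, Mul(2, b)) = Mul(2, Pow(b, 2)))
Add(-58484, Mul(-1, Function('X')(-446))) = Add(-58484, Mul(-1, Mul(2, Pow(-446, 2)))) = Add(-58484, Mul(-1, Mul(2, 198916))) = Add(-58484, Mul(-1, 397832)) = Add(-58484, -397832) = -456316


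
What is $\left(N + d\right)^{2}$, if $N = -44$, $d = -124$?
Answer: $28224$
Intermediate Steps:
$\left(N + d\right)^{2} = \left(-44 - 124\right)^{2} = \left(-168\right)^{2} = 28224$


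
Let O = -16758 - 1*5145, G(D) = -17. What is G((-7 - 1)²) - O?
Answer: 21886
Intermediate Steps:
O = -21903 (O = -16758 - 5145 = -21903)
G((-7 - 1)²) - O = -17 - 1*(-21903) = -17 + 21903 = 21886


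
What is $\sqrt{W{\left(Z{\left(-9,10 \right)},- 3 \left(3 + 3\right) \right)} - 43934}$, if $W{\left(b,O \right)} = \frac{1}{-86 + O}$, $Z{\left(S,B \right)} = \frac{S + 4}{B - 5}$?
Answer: $\frac{i \sqrt{118797562}}{52} \approx 209.6 i$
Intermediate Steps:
$Z{\left(S,B \right)} = \frac{4 + S}{-5 + B}$
$\sqrt{W{\left(Z{\left(-9,10 \right)},- 3 \left(3 + 3\right) \right)} - 43934} = \sqrt{\frac{1}{-86 - 3 \left(3 + 3\right)} - 43934} = \sqrt{\frac{1}{-86 - 18} - 43934} = \sqrt{\frac{1}{-104} - 43934} = \sqrt{- \frac{1}{104} - 43934} = \sqrt{- \frac{4569137}{104}} = \frac{i \sqrt{118797562}}{52}$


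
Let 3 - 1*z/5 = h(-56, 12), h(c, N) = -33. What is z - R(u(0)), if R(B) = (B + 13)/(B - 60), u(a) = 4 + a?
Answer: 10097/56 ≈ 180.30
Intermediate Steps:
R(B) = (13 + B)/(-60 + B)
z = 180 (z = 15 - 5*(-33) = 15 + 165 = 180)
z - R(u(0)) = 180 - (13 + (4 + 0))/(-60 + (4 + 0)) = 180 - (13 + 4)/(-60 + 4) = 180 - 17/(-56) = 180 - (-1)*17/56 = 180 - 1*(-17/56) = 180 + 17/56 = 10097/56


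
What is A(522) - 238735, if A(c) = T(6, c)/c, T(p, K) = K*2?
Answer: -238733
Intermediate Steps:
T(p, K) = 2*K
A(c) = 2 (A(c) = (2*c)/c = 2)
A(522) - 238735 = 2 - 238735 = -238733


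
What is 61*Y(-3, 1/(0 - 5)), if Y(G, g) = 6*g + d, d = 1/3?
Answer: -793/15 ≈ -52.867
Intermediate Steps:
d = 1/3 (d = 1*(1/3) = 1/3 ≈ 0.33333)
Y(G, g) = 1/3 + 6*g (Y(G, g) = 6*g + 1/3 = 1/3 + 6*g)
61*Y(-3, 1/(0 - 5)) = 61*(1/3 + 6/(0 - 5)) = 61*(1/3 + 6/(-5)) = 61*(1/3 + 6*(-1/5)) = 61*(1/3 - 6/5) = 61*(-13/15) = -793/15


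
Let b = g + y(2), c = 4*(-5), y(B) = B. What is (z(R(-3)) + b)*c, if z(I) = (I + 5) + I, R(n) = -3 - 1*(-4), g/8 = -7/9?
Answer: -500/9 ≈ -55.556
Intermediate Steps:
g = -56/9 (g = 8*(-7/9) = -56/9 ≈ -6.2222)
R(n) = 1 (R(n) = -3 + 4 = 1)
c = -20
b = -38/9 (b = -56/9 + 2 = -38/9 ≈ -4.2222)
z(I) = 5 + 2*I (z(I) = (5 + I) + I = 5 + 2*I)
(z(R(-3)) + b)*c = ((5 + 2*1) - 38/9)*(-20) = ((5 + 2) - 38/9)*(-20) = (7 - 38/9)*(-20) = (25/9)*(-20) = -500/9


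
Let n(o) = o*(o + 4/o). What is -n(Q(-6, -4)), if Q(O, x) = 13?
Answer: -173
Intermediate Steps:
-n(Q(-6, -4)) = -(4 + 13**2) = -(4 + 169) = -1*173 = -173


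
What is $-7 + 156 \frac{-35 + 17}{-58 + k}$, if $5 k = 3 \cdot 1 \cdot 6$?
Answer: $\frac{1517}{34} \approx 44.618$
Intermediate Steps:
$k = \frac{18}{5}$ ($k = \frac{3 \cdot 1 \cdot 6}{5} = \frac{3 \cdot 6}{5} = \frac{1}{5} \cdot 18 = \frac{18}{5} \approx 3.6$)
$-7 + 156 \frac{-35 + 17}{-58 + k} = -7 + 156 \frac{-35 + 17}{-58 + \frac{18}{5}} = -7 + 156 \left(- \frac{18}{- \frac{272}{5}}\right) = -7 + 156 \left(\left(-18\right) \left(- \frac{5}{272}\right)\right) = -7 + 156 \cdot \frac{45}{136} = -7 + \frac{1755}{34} = \frac{1517}{34}$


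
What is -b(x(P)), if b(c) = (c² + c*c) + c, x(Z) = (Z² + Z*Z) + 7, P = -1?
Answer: -171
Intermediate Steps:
x(Z) = 7 + 2*Z² (x(Z) = (Z² + Z²) + 7 = 2*Z² + 7 = 7 + 2*Z²)
b(c) = c + 2*c² (b(c) = (c² + c²) + c = 2*c² + c = c + 2*c²)
-b(x(P)) = -(7 + 2*(-1)²)*(1 + 2*(7 + 2*(-1)²)) = -(7 + 2*1)*(1 + 2*(7 + 2*1)) = -(7 + 2)*(1 + 2*(7 + 2)) = -9*(1 + 2*9) = -9*(1 + 18) = -9*19 = -1*171 = -171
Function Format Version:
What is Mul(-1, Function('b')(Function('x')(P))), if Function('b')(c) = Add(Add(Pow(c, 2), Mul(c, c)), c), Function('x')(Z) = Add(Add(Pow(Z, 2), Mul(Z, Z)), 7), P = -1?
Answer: -171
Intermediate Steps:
Function('x')(Z) = Add(7, Mul(2, Pow(Z, 2))) (Function('x')(Z) = Add(Add(Pow(Z, 2), Pow(Z, 2)), 7) = Add(Mul(2, Pow(Z, 2)), 7) = Add(7, Mul(2, Pow(Z, 2))))
Function('b')(c) = Add(c, Mul(2, Pow(c, 2))) (Function('b')(c) = Add(Add(Pow(c, 2), Pow(c, 2)), c) = Add(Mul(2, Pow(c, 2)), c) = Add(c, Mul(2, Pow(c, 2))))
Mul(-1, Function('b')(Function('x')(P))) = Mul(-1, Mul(Add(7, Mul(2, Pow(-1, 2))), Add(1, Mul(2, Add(7, Mul(2, Pow(-1, 2))))))) = Mul(-1, Mul(Add(7, Mul(2, 1)), Add(1, Mul(2, Add(7, Mul(2, 1)))))) = Mul(-1, Mul(Add(7, 2), Add(1, Mul(2, Add(7, 2))))) = Mul(-1, Mul(9, Add(1, Mul(2, 9)))) = Mul(-1, Mul(9, Add(1, 18))) = Mul(-1, Mul(9, 19)) = Mul(-1, 171) = -171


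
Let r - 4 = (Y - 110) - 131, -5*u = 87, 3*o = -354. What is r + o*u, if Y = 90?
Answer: 9531/5 ≈ 1906.2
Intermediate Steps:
o = -118 (o = (1/3)*(-354) = -118)
u = -87/5 (u = -1/5*87 = -87/5 ≈ -17.400)
r = -147 (r = 4 + ((90 - 110) - 131) = 4 + (-20 - 131) = 4 - 151 = -147)
r + o*u = -147 - 118*(-87/5) = -147 + 10266/5 = 9531/5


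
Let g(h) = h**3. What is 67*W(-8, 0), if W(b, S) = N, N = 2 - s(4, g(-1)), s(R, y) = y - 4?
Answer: 469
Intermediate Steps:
s(R, y) = -4 + y
N = 7 (N = 2 - (-4 + (-1)**3) = 2 - (-4 - 1) = 2 - 1*(-5) = 2 + 5 = 7)
W(b, S) = 7
67*W(-8, 0) = 67*7 = 469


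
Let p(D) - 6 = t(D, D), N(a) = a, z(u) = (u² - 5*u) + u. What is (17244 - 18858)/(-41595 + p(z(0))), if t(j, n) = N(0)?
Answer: 538/13863 ≈ 0.038808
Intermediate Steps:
z(u) = u² - 4*u
t(j, n) = 0
p(D) = 6 (p(D) = 6 + 0 = 6)
(17244 - 18858)/(-41595 + p(z(0))) = (17244 - 18858)/(-41595 + 6) = -1614/(-41589) = -1614*(-1/41589) = 538/13863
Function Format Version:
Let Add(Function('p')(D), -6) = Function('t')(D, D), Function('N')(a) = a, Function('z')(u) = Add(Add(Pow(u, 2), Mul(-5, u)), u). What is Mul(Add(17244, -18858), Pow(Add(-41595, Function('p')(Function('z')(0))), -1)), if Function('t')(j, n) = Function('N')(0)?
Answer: Rational(538, 13863) ≈ 0.038808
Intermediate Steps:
Function('z')(u) = Add(Pow(u, 2), Mul(-4, u))
Function('t')(j, n) = 0
Function('p')(D) = 6 (Function('p')(D) = Add(6, 0) = 6)
Mul(Add(17244, -18858), Pow(Add(-41595, Function('p')(Function('z')(0))), -1)) = Mul(Add(17244, -18858), Pow(Add(-41595, 6), -1)) = Mul(-1614, Pow(-41589, -1)) = Mul(-1614, Rational(-1, 41589)) = Rational(538, 13863)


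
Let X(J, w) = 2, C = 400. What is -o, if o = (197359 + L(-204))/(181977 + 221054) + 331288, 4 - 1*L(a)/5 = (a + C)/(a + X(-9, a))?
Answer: -13485472662497/40706131 ≈ -3.3129e+5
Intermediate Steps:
L(a) = 20 - 5*(400 + a)/(2 + a) (L(a) = 20 - 5*(a + 400)/(a + 2) = 20 - 5*(400 + a)/(2 + a))
o = 13485472662497/40706131 (o = (197359 + 5*(-392 + 3*(-204))/(2 - 204))/(181977 + 221054) + 331288 = (197359 + 5*(-392 - 612)/(-202))/403031 + 331288 = (197359 + 5*(-1/202)*(-1004))*(1/403031) + 331288 = (197359 + 2510/101)*(1/403031) + 331288 = (19935769/101)*(1/403031) + 331288 = 19935769/40706131 + 331288 = 13485472662497/40706131 ≈ 3.3129e+5)
-o = -1*13485472662497/40706131 = -13485472662497/40706131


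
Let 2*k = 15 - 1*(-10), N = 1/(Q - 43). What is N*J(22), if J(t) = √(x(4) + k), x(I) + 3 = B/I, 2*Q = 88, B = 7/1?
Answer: 3*√5/2 ≈ 3.3541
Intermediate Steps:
B = 7 (B = 7*1 = 7)
Q = 44 (Q = (½)*88 = 44)
N = 1 (N = 1/(44 - 43) = 1/1 = 1)
x(I) = -3 + 7/I
k = 25/2 (k = (15 - 1*(-10))/2 = (15 + 10)/2 = (½)*25 = 25/2 ≈ 12.500)
J(t) = 3*√5/2 (J(t) = √((-3 + 7/4) + 25/2) = √(-5/4 + 25/2) = √(45/4) = 3*√5/2)
N*J(22) = 1*(3*√5/2) = 3*√5/2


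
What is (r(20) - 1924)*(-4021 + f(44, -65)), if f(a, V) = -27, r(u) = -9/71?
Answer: 553009424/71 ≈ 7.7889e+6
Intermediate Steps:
r(u) = -9/71 (r(u) = -9*1/71 = -9/71)
(r(20) - 1924)*(-4021 + f(44, -65)) = (-9/71 - 1924)*(-4021 - 27) = -136613/71*(-4048) = 553009424/71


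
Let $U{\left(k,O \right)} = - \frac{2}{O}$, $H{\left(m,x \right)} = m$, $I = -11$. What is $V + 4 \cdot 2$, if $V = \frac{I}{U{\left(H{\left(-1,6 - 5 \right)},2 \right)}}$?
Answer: $19$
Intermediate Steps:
$V = 11$ ($V = - \frac{11}{\left(-2\right) \frac{1}{2}} = - \frac{11}{-1} = \left(-11\right) \left(-1\right) = 11$)
$V + 4 \cdot 2 = 11 + 4 \cdot 2 = 11 + 8 = 19$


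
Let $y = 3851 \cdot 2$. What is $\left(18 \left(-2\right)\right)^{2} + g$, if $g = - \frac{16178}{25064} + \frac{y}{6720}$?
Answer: $\frac{13648106903}{10526880} \approx 1296.5$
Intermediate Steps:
$y = 7702$
$g = \frac{5270423}{10526880}$ ($g = - \frac{16178}{25064} + \frac{7702}{6720} = \left(-16178\right) \frac{1}{25064} + 7702 \cdot \frac{1}{6720} = - \frac{8089}{12532} + \frac{3851}{3360} = \frac{5270423}{10526880} \approx 0.50066$)
$\left(18 \left(-2\right)\right)^{2} + g = \left(18 \left(-2\right)\right)^{2} + \frac{5270423}{10526880} = \left(-36\right)^{2} + \frac{5270423}{10526880} = 1296 + \frac{5270423}{10526880} = \frac{13648106903}{10526880}$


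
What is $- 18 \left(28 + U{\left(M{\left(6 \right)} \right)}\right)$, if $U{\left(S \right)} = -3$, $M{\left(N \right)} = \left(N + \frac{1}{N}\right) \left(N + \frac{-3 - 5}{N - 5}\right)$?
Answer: $-450$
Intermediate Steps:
$M{\left(N \right)} = \left(N + \frac{1}{N}\right) \left(N - \frac{8}{-5 + N}\right)$
$- 18 \left(28 + U{\left(M{\left(6 \right)} \right)}\right) = - 18 \left(28 - 3\right) = \left(-18\right) 25 = -450$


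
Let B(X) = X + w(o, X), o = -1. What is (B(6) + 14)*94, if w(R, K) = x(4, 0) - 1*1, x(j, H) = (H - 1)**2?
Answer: 1880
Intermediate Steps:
x(j, H) = (-1 + H)**2
w(R, K) = 0 (w(R, K) = (-1 + 0)**2 - 1*1 = (-1)**2 - 1 = 1 - 1 = 0)
B(X) = X (B(X) = X + 0 = X)
(B(6) + 14)*94 = (6 + 14)*94 = 20*94 = 1880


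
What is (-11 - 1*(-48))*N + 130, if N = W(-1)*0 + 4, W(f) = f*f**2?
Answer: 278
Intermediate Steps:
W(f) = f**3
N = 4 (N = (-1)**3*0 + 4 = -1*0 + 4 = 0 + 4 = 4)
(-11 - 1*(-48))*N + 130 = (-11 - 1*(-48))*4 + 130 = (-11 + 48)*4 + 130 = 37*4 + 130 = 148 + 130 = 278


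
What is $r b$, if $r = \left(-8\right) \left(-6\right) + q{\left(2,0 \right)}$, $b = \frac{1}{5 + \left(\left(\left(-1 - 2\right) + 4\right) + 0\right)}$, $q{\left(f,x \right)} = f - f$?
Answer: $8$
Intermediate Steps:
$q{\left(f,x \right)} = 0$
$b = \frac{1}{6}$ ($b = \frac{1}{5 + \left(\left(-3 + 4\right) + 0\right)} = \frac{1}{5 + \left(1 + 0\right)} = \frac{1}{5 + 1} = \frac{1}{6} \approx 0.16667$)
$r = 48$ ($r = \left(-8\right) \left(-6\right) + 0 = 48 + 0 = 48$)
$r b = 48 \cdot \frac{1}{6} = 8$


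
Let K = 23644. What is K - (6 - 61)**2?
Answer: 20619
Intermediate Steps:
K - (6 - 61)**2 = 23644 - (6 - 61)**2 = 23644 - 1*(-55)**2 = 23644 - 1*3025 = 23644 - 3025 = 20619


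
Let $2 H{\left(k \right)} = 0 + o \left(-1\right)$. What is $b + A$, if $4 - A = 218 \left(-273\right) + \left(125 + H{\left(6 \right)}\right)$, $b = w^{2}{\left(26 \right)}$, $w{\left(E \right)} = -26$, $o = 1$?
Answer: $\frac{120139}{2} \approx 60070.0$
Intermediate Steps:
$H{\left(k \right)} = - \frac{1}{2}$ ($H{\left(k \right)} = \frac{0 + 1 \left(-1\right)}{2} = \frac{0 - 1}{2} = \frac{1}{2} \left(-1\right) = - \frac{1}{2}$)
$b = 676$ ($b = \left(-26\right)^{2} = 676$)
$A = \frac{118787}{2}$ ($A = 4 - \left(218 \left(-273\right) + \left(125 - \frac{1}{2}\right)\right) = 4 - \left(-59514 + \frac{249}{2}\right) = 4 - - \frac{118779}{2} = 4 + \frac{118779}{2} = \frac{118787}{2} \approx 59394.0$)
$b + A = 676 + \frac{118787}{2} = \frac{120139}{2}$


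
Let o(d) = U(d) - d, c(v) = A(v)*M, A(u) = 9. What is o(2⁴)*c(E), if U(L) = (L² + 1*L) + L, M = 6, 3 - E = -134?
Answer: 14688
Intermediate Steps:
E = 137 (E = 3 - 1*(-134) = 3 + 134 = 137)
U(L) = L² + 2*L (U(L) = (L² + L) + L = (L + L²) + L = L² + 2*L)
c(v) = 54 (c(v) = 9*6 = 54)
o(d) = -d + d*(2 + d) (o(d) = d*(2 + d) - d = -d + d*(2 + d))
o(2⁴)*c(E) = (2⁴*(1 + 2⁴))*54 = (16*(1 + 16))*54 = (16*17)*54 = 272*54 = 14688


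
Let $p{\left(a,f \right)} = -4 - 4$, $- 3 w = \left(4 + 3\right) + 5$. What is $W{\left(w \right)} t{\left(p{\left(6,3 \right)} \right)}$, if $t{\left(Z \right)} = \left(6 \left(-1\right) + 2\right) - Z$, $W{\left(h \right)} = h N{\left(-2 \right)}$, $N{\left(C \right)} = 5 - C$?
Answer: $-112$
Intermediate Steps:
$w = -4$ ($w = - \frac{\left(4 + 3\right) + 5}{3} = - \frac{7 + 5}{3} = \left(- \frac{1}{3}\right) 12 = -4$)
$p{\left(a,f \right)} = -8$ ($p{\left(a,f \right)} = -4 - 4 = -8$)
$W{\left(h \right)} = 7 h$ ($W{\left(h \right)} = h \left(5 - -2\right) = h \left(5 + 2\right) = h 7 = 7 h$)
$t{\left(Z \right)} = -4 - Z$ ($t{\left(Z \right)} = \left(-6 + 2\right) - Z = -4 - Z$)
$W{\left(w \right)} t{\left(p{\left(6,3 \right)} \right)} = 7 \left(-4\right) \left(-4 - -8\right) = - 28 \left(-4 + 8\right) = \left(-28\right) 4 = -112$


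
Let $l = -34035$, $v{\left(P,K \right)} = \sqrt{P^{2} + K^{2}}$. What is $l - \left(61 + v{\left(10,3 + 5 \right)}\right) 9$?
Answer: $-34584 - 18 \sqrt{41} \approx -34699.0$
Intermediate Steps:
$v{\left(P,K \right)} = \sqrt{K^{2} + P^{2}}$
$l - \left(61 + v{\left(10,3 + 5 \right)}\right) 9 = -34035 - \left(61 + \sqrt{\left(3 + 5\right)^{2} + 10^{2}}\right) 9 = -34035 - \left(61 + \sqrt{8^{2} + 100}\right) 9 = -34035 - \left(61 + \sqrt{64 + 100}\right) 9 = -34035 - \left(61 + \sqrt{164}\right) 9 = -34035 - \left(61 + 2 \sqrt{41}\right) 9 = -34035 - \left(549 + 18 \sqrt{41}\right) = -34584 - 18 \sqrt{41}$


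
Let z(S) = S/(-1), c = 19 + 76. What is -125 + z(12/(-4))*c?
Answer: 160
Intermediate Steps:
c = 95
z(S) = -S (z(S) = S*(-1) = -S)
-125 + z(12/(-4))*c = -125 - 12/(-4)*95 = -125 - 12*(-1)/4*95 = -125 - 1*(-3)*95 = -125 + 3*95 = -125 + 285 = 160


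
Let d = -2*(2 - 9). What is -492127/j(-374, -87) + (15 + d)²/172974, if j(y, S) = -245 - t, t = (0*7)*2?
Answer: 85125381743/42378630 ≈ 2008.7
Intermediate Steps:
d = 14 (d = -2*(-7) = 14)
t = 0 (t = 0*2 = 0)
j(y, S) = -245 (j(y, S) = -245 - 1*0 = -245 + 0 = -245)
-492127/j(-374, -87) + (15 + d)²/172974 = -492127/(-245) + (15 + 14)²/172974 = -492127*(-1/245) + 29²*(1/172974) = 492127/245 + 841*(1/172974) = 492127/245 + 841/172974 = 85125381743/42378630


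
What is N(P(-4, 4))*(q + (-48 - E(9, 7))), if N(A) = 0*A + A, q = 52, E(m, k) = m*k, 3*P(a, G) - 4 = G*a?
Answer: 236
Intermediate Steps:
P(a, G) = 4/3 + G*a/3 (P(a, G) = 4/3 + (G*a)/3 = 4/3 + G*a/3)
E(m, k) = k*m
N(A) = A (N(A) = 0 + A = A)
N(P(-4, 4))*(q + (-48 - E(9, 7))) = (4/3 + (1/3)*4*(-4))*(52 + (-48 - 7*9)) = (4/3 - 16/3)*(52 + (-48 - 1*63)) = -4*(52 + (-48 - 63)) = -4*(52 - 111) = -4*(-59) = 236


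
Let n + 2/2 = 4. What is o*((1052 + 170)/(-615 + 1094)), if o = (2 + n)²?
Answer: 30550/479 ≈ 63.779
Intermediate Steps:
n = 3 (n = -1 + 4 = 3)
o = 25 (o = (2 + 3)² = 5² = 25)
o*((1052 + 170)/(-615 + 1094)) = 25*((1052 + 170)/(-615 + 1094)) = 25*(1222/479) = 30550/479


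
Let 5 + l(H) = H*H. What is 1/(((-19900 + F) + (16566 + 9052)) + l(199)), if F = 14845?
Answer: 1/60159 ≈ 1.6623e-5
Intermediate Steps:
l(H) = -5 + H² (l(H) = -5 + H*H = -5 + H²)
1/(((-19900 + F) + (16566 + 9052)) + l(199)) = 1/(((-19900 + 14845) + (16566 + 9052)) + (-5 + 199²)) = 1/((-5055 + 25618) + (-5 + 39601)) = 1/(20563 + 39596) = 1/60159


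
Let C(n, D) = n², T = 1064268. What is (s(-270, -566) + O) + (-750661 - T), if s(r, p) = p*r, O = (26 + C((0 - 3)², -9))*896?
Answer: -1566237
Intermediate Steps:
O = 95872 (O = (26 + ((0 - 3)²)²)*896 = (26 + ((-3)²)²)*896 = (26 + 9²)*896 = (26 + 81)*896 = 107*896 = 95872)
(s(-270, -566) + O) + (-750661 - T) = (-566*(-270) + 95872) + (-750661 - 1*1064268) = (152820 + 95872) + (-750661 - 1064268) = 248692 - 1814929 = -1566237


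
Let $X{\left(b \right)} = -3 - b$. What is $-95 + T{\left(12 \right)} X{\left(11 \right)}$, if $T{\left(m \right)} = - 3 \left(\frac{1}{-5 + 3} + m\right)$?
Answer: $388$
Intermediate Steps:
$T{\left(m \right)} = \frac{3}{2} - 3 m$ ($T{\left(m \right)} = - 3 \left(\frac{1}{-2} + m\right) = - 3 \left(- \frac{1}{2} + m\right) = \frac{3}{2} - 3 m$)
$-95 + T{\left(12 \right)} X{\left(11 \right)} = -95 + \left(\frac{3}{2} - 36\right) \left(-3 - 11\right) = -95 - -483 = -95 + 483 = 388$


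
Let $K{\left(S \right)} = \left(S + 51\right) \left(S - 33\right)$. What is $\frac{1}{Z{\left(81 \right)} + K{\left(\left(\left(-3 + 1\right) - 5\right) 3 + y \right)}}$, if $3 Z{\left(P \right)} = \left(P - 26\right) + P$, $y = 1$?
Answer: $- \frac{3}{4793} \approx -0.00062591$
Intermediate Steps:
$Z{\left(P \right)} = - \frac{26}{3} + \frac{2 P}{3}$ ($Z{\left(P \right)} = \frac{\left(P - 26\right) + P}{3} = \frac{\left(-26 + P\right) + P}{3} = \frac{-26 + 2 P}{3} = - \frac{26}{3} + \frac{2 P}{3}$)
$K{\left(S \right)} = \left(-33 + S\right) \left(51 + S\right)$ ($K{\left(S \right)} = \left(51 + S\right) \left(-33 + S\right) = \left(-33 + S\right) \left(51 + S\right)$)
$\frac{1}{Z{\left(81 \right)} + K{\left(\left(\left(-3 + 1\right) - 5\right) 3 + y \right)}} = \frac{1}{\left(- \frac{26}{3} + \frac{2}{3} \cdot 81\right) + \left(-1683 + \left(\left(\left(-3 + 1\right) - 5\right) 3 + 1\right)^{2} + 18 \left(\left(\left(-3 + 1\right) - 5\right) 3 + 1\right)\right)} = \frac{1}{\left(- \frac{26}{3} + 54\right) + \left(-1683 + \left(\left(-2 - 5\right) 3 + 1\right)^{2} + 18 \left(\left(-2 - 5\right) 3 + 1\right)\right)} = \frac{1}{\frac{136}{3} + \left(-1683 + \left(\left(-7\right) 3 + 1\right)^{2} + 18 \left(\left(-7\right) 3 + 1\right)\right)} = \frac{1}{\frac{136}{3} + \left(-1683 + \left(-21 + 1\right)^{2} + 18 \left(-21 + 1\right)\right)} = \frac{1}{\frac{136}{3} + \left(-1683 + \left(-20\right)^{2} + 18 \left(-20\right)\right)} = \frac{1}{\frac{136}{3} - 1643} = \frac{1}{- \frac{4793}{3}} = - \frac{3}{4793}$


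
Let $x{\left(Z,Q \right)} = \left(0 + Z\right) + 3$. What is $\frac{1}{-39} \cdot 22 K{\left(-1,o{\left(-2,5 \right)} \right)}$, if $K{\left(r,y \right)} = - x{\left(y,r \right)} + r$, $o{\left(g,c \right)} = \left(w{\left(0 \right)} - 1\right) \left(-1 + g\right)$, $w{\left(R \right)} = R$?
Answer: $\frac{154}{39} \approx 3.9487$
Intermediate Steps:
$o{\left(g,c \right)} = 1 - g$ ($o{\left(g,c \right)} = \left(0 - 1\right) \left(-1 + g\right) = - (-1 + g) = 1 - g$)
$x{\left(Z,Q \right)} = 3 + Z$ ($x{\left(Z,Q \right)} = Z + 3 = 3 + Z$)
$K{\left(r,y \right)} = -3 + r - y$ ($K{\left(r,y \right)} = - (3 + y) + r = \left(-3 - y\right) + r = -3 + r - y$)
$\frac{1}{-39} \cdot 22 K{\left(-1,o{\left(-2,5 \right)} \right)} = \frac{1}{-39} \cdot 22 \left(-3 - 1 - \left(1 - -2\right)\right) = \left(- \frac{1}{39}\right) 22 \left(-3 - 1 - \left(1 + 2\right)\right) = - \frac{22 \left(-3 - 1 - 3\right)}{39} = \left(- \frac{22}{39}\right) \left(-7\right) = \frac{154}{39}$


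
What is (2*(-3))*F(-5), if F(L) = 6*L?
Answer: 180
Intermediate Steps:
(2*(-3))*F(-5) = (2*(-3))*(6*(-5)) = -6*(-30) = 180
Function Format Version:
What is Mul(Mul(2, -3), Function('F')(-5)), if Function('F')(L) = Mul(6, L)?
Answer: 180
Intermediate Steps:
Mul(Mul(2, -3), Function('F')(-5)) = Mul(Mul(2, -3), Mul(6, -5)) = Mul(-6, -30) = 180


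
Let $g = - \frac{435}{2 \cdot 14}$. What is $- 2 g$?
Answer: $\frac{435}{14} \approx 31.071$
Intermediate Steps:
$g = - \frac{435}{28} \approx -15.536$
$- 2 g = \left(-2\right) \left(- \frac{435}{28}\right) = \frac{435}{14}$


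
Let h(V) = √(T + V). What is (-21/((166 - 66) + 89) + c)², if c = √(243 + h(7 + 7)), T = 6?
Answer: (1 - 9*√(243 + 2*√5))²/81 ≈ 243.99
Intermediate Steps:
h(V) = √(6 + V)
c = √(243 + 2*√5) (c = √(243 + √(6 + (7 + 7))) = √(243 + √(6 + 14)) = √(243 + √20) = √(243 + 2*√5) ≈ 15.731)
(-21/((166 - 66) + 89) + c)² = (-21/((166 - 66) + 89) + √(243 + 2*√5))² = (-21/(100 + 89) + √(243 + 2*√5))² = (-21/189 + √(243 + 2*√5))² = (-21*1/189 + √(243 + 2*√5))² = (-⅑ + √(243 + 2*√5))²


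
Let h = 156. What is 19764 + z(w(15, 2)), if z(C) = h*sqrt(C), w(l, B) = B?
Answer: 19764 + 156*sqrt(2) ≈ 19985.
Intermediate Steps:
z(C) = 156*sqrt(C)
19764 + z(w(15, 2)) = 19764 + 156*sqrt(2)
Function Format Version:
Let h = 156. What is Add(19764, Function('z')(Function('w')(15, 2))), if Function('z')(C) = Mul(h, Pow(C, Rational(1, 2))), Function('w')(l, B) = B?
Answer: Add(19764, Mul(156, Pow(2, Rational(1, 2)))) ≈ 19985.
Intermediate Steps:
Function('z')(C) = Mul(156, Pow(C, Rational(1, 2)))
Add(19764, Function('z')(Function('w')(15, 2))) = Add(19764, Mul(156, Pow(2, Rational(1, 2))))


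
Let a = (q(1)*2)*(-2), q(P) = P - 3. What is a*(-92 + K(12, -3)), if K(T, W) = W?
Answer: -760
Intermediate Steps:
q(P) = -3 + P
a = 8 (a = ((-3 + 1)*2)*(-2) = -2*2*(-2) = -4*(-2) = 8)
a*(-92 + K(12, -3)) = 8*(-92 - 3) = 8*(-95) = -760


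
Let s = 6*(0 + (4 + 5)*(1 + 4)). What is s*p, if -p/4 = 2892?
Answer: -3123360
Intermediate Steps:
p = -11568 (p = -4*2892 = -11568)
s = 270 (s = 6*(0 + 9*5) = 6*(0 + 45) = 6*45 = 270)
s*p = 270*(-11568) = -3123360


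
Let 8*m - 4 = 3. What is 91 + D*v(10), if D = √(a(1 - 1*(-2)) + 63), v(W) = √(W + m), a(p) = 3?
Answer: 91 + 3*√319/2 ≈ 117.79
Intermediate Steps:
m = 7/8 (m = ½ + (⅛)*3 = ½ + 3/8 = 7/8 ≈ 0.87500)
v(W) = √(7/8 + W) (v(W) = √(W + 7/8) = √(7/8 + W))
D = √66 (D = √(3 + 63) = √66 ≈ 8.1240)
91 + D*v(10) = 91 + √66*(√(14 + 16*10)/4) = 91 + √66*(√(14 + 160)/4) = 91 + √66*(√174/4) = 91 + 3*√319/2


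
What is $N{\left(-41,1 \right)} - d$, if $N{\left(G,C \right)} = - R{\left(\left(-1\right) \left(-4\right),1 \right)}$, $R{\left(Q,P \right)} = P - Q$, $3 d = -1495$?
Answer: $\frac{1504}{3} \approx 501.33$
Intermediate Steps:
$d = - \frac{1495}{3}$ ($d = \frac{1}{3} \left(-1495\right) = - \frac{1495}{3} \approx -498.33$)
$N{\left(G,C \right)} = 3$ ($N{\left(G,C \right)} = - (1 - \left(-1\right) \left(-4\right)) = - (1 - 4) = \left(-1\right) \left(-3\right) = 3$)
$N{\left(-41,1 \right)} - d = 3 - - \frac{1495}{3} = 3 + \frac{1495}{3} = \frac{1504}{3}$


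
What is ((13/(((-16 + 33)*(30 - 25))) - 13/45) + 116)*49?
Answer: 4343164/765 ≈ 5677.3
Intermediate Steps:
((13/(((-16 + 33)*(30 - 25))) - 13/45) + 116)*49 = ((13/((17*5)) - 13*1/45) + 116)*49 = ((13/85 - 13/45) + 116)*49 = (-104/765 + 116)*49 = (88636/765)*49 = 4343164/765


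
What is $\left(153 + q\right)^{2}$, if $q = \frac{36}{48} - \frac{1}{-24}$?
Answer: $\frac{13623481}{576} \approx 23652.0$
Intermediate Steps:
$q = \frac{19}{24}$ ($q = 36 \cdot \frac{1}{48} - - \frac{1}{24} = \frac{3}{4} + \frac{1}{24} = \frac{19}{24} \approx 0.79167$)
$\left(153 + q\right)^{2} = \left(153 + \frac{19}{24}\right)^{2} = \left(\frac{3691}{24}\right)^{2} = \frac{13623481}{576}$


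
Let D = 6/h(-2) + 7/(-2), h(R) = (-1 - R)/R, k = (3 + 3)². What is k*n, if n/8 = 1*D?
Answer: -4464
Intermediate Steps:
k = 36 (k = 6² = 36)
h(R) = (-1 - R)/R
D = -31/2 (D = 6/(((-1 - 1*(-2))/(-2))) + 7/(-2) = 6/((-(-1 + 2)/2)) + 7*(-½) = 6/((-½*1)) - 7/2 = 6/(-½) - 7/2 = 6*(-2) - 7/2 = -12 - 7/2 = -31/2 ≈ -15.500)
n = -124 (n = 8*(1*(-31/2)) = 8*(-31/2) = -124)
k*n = 36*(-124) = -4464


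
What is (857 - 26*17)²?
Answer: 172225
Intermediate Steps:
(857 - 26*17)² = (857 - 442)² = 415² = 172225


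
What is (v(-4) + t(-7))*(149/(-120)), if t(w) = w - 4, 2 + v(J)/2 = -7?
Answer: 4321/120 ≈ 36.008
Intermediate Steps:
v(J) = -18 (v(J) = -4 + 2*(-7) = -4 - 14 = -18)
t(w) = -4 + w
(v(-4) + t(-7))*(149/(-120)) = (-18 + (-4 - 7))*(149/(-120)) = (-18 - 11)*(149*(-1/120)) = -29*(-149/120) = 4321/120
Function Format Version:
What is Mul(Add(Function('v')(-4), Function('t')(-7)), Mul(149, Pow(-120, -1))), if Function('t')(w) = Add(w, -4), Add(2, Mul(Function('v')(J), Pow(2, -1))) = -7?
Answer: Rational(4321, 120) ≈ 36.008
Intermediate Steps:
Function('v')(J) = -18 (Function('v')(J) = Add(-4, Mul(2, -7)) = Add(-4, -14) = -18)
Function('t')(w) = Add(-4, w)
Mul(Add(Function('v')(-4), Function('t')(-7)), Mul(149, Pow(-120, -1))) = Mul(Add(-18, Add(-4, -7)), Mul(149, Pow(-120, -1))) = Mul(Add(-18, -11), Mul(149, Rational(-1, 120))) = Mul(-29, Rational(-149, 120)) = Rational(4321, 120)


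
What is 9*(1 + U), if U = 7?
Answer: 72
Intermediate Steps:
9*(1 + U) = 9*(1 + 7) = 9*8 = 72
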